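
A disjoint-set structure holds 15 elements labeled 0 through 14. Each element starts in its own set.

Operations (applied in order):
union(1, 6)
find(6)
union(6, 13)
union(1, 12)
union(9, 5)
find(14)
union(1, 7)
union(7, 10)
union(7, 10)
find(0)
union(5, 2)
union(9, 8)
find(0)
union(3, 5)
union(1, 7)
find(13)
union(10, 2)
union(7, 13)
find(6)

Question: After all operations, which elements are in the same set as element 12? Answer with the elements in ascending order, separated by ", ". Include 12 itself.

Step 1: union(1, 6) -> merged; set of 1 now {1, 6}
Step 2: find(6) -> no change; set of 6 is {1, 6}
Step 3: union(6, 13) -> merged; set of 6 now {1, 6, 13}
Step 4: union(1, 12) -> merged; set of 1 now {1, 6, 12, 13}
Step 5: union(9, 5) -> merged; set of 9 now {5, 9}
Step 6: find(14) -> no change; set of 14 is {14}
Step 7: union(1, 7) -> merged; set of 1 now {1, 6, 7, 12, 13}
Step 8: union(7, 10) -> merged; set of 7 now {1, 6, 7, 10, 12, 13}
Step 9: union(7, 10) -> already same set; set of 7 now {1, 6, 7, 10, 12, 13}
Step 10: find(0) -> no change; set of 0 is {0}
Step 11: union(5, 2) -> merged; set of 5 now {2, 5, 9}
Step 12: union(9, 8) -> merged; set of 9 now {2, 5, 8, 9}
Step 13: find(0) -> no change; set of 0 is {0}
Step 14: union(3, 5) -> merged; set of 3 now {2, 3, 5, 8, 9}
Step 15: union(1, 7) -> already same set; set of 1 now {1, 6, 7, 10, 12, 13}
Step 16: find(13) -> no change; set of 13 is {1, 6, 7, 10, 12, 13}
Step 17: union(10, 2) -> merged; set of 10 now {1, 2, 3, 5, 6, 7, 8, 9, 10, 12, 13}
Step 18: union(7, 13) -> already same set; set of 7 now {1, 2, 3, 5, 6, 7, 8, 9, 10, 12, 13}
Step 19: find(6) -> no change; set of 6 is {1, 2, 3, 5, 6, 7, 8, 9, 10, 12, 13}
Component of 12: {1, 2, 3, 5, 6, 7, 8, 9, 10, 12, 13}

Answer: 1, 2, 3, 5, 6, 7, 8, 9, 10, 12, 13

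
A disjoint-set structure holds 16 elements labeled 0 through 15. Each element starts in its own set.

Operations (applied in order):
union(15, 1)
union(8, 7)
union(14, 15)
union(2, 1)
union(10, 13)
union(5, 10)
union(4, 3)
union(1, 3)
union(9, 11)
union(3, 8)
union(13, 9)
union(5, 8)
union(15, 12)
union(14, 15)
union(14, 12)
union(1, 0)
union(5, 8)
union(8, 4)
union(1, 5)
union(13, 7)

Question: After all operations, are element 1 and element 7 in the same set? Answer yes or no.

Step 1: union(15, 1) -> merged; set of 15 now {1, 15}
Step 2: union(8, 7) -> merged; set of 8 now {7, 8}
Step 3: union(14, 15) -> merged; set of 14 now {1, 14, 15}
Step 4: union(2, 1) -> merged; set of 2 now {1, 2, 14, 15}
Step 5: union(10, 13) -> merged; set of 10 now {10, 13}
Step 6: union(5, 10) -> merged; set of 5 now {5, 10, 13}
Step 7: union(4, 3) -> merged; set of 4 now {3, 4}
Step 8: union(1, 3) -> merged; set of 1 now {1, 2, 3, 4, 14, 15}
Step 9: union(9, 11) -> merged; set of 9 now {9, 11}
Step 10: union(3, 8) -> merged; set of 3 now {1, 2, 3, 4, 7, 8, 14, 15}
Step 11: union(13, 9) -> merged; set of 13 now {5, 9, 10, 11, 13}
Step 12: union(5, 8) -> merged; set of 5 now {1, 2, 3, 4, 5, 7, 8, 9, 10, 11, 13, 14, 15}
Step 13: union(15, 12) -> merged; set of 15 now {1, 2, 3, 4, 5, 7, 8, 9, 10, 11, 12, 13, 14, 15}
Step 14: union(14, 15) -> already same set; set of 14 now {1, 2, 3, 4, 5, 7, 8, 9, 10, 11, 12, 13, 14, 15}
Step 15: union(14, 12) -> already same set; set of 14 now {1, 2, 3, 4, 5, 7, 8, 9, 10, 11, 12, 13, 14, 15}
Step 16: union(1, 0) -> merged; set of 1 now {0, 1, 2, 3, 4, 5, 7, 8, 9, 10, 11, 12, 13, 14, 15}
Step 17: union(5, 8) -> already same set; set of 5 now {0, 1, 2, 3, 4, 5, 7, 8, 9, 10, 11, 12, 13, 14, 15}
Step 18: union(8, 4) -> already same set; set of 8 now {0, 1, 2, 3, 4, 5, 7, 8, 9, 10, 11, 12, 13, 14, 15}
Step 19: union(1, 5) -> already same set; set of 1 now {0, 1, 2, 3, 4, 5, 7, 8, 9, 10, 11, 12, 13, 14, 15}
Step 20: union(13, 7) -> already same set; set of 13 now {0, 1, 2, 3, 4, 5, 7, 8, 9, 10, 11, 12, 13, 14, 15}
Set of 1: {0, 1, 2, 3, 4, 5, 7, 8, 9, 10, 11, 12, 13, 14, 15}; 7 is a member.

Answer: yes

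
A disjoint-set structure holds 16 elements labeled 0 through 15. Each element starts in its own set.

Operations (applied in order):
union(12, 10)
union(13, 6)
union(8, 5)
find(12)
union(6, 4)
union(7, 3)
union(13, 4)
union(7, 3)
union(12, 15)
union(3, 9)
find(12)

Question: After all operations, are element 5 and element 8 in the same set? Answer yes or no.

Answer: yes

Derivation:
Step 1: union(12, 10) -> merged; set of 12 now {10, 12}
Step 2: union(13, 6) -> merged; set of 13 now {6, 13}
Step 3: union(8, 5) -> merged; set of 8 now {5, 8}
Step 4: find(12) -> no change; set of 12 is {10, 12}
Step 5: union(6, 4) -> merged; set of 6 now {4, 6, 13}
Step 6: union(7, 3) -> merged; set of 7 now {3, 7}
Step 7: union(13, 4) -> already same set; set of 13 now {4, 6, 13}
Step 8: union(7, 3) -> already same set; set of 7 now {3, 7}
Step 9: union(12, 15) -> merged; set of 12 now {10, 12, 15}
Step 10: union(3, 9) -> merged; set of 3 now {3, 7, 9}
Step 11: find(12) -> no change; set of 12 is {10, 12, 15}
Set of 5: {5, 8}; 8 is a member.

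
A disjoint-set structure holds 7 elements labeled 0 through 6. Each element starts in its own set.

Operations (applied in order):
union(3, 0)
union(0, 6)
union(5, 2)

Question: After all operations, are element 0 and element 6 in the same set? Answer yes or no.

Step 1: union(3, 0) -> merged; set of 3 now {0, 3}
Step 2: union(0, 6) -> merged; set of 0 now {0, 3, 6}
Step 3: union(5, 2) -> merged; set of 5 now {2, 5}
Set of 0: {0, 3, 6}; 6 is a member.

Answer: yes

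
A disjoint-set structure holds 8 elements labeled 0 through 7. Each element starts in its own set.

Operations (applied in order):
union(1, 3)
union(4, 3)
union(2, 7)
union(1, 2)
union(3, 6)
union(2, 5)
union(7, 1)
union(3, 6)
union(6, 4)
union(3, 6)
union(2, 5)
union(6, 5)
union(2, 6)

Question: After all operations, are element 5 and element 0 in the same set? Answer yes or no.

Answer: no

Derivation:
Step 1: union(1, 3) -> merged; set of 1 now {1, 3}
Step 2: union(4, 3) -> merged; set of 4 now {1, 3, 4}
Step 3: union(2, 7) -> merged; set of 2 now {2, 7}
Step 4: union(1, 2) -> merged; set of 1 now {1, 2, 3, 4, 7}
Step 5: union(3, 6) -> merged; set of 3 now {1, 2, 3, 4, 6, 7}
Step 6: union(2, 5) -> merged; set of 2 now {1, 2, 3, 4, 5, 6, 7}
Step 7: union(7, 1) -> already same set; set of 7 now {1, 2, 3, 4, 5, 6, 7}
Step 8: union(3, 6) -> already same set; set of 3 now {1, 2, 3, 4, 5, 6, 7}
Step 9: union(6, 4) -> already same set; set of 6 now {1, 2, 3, 4, 5, 6, 7}
Step 10: union(3, 6) -> already same set; set of 3 now {1, 2, 3, 4, 5, 6, 7}
Step 11: union(2, 5) -> already same set; set of 2 now {1, 2, 3, 4, 5, 6, 7}
Step 12: union(6, 5) -> already same set; set of 6 now {1, 2, 3, 4, 5, 6, 7}
Step 13: union(2, 6) -> already same set; set of 2 now {1, 2, 3, 4, 5, 6, 7}
Set of 5: {1, 2, 3, 4, 5, 6, 7}; 0 is not a member.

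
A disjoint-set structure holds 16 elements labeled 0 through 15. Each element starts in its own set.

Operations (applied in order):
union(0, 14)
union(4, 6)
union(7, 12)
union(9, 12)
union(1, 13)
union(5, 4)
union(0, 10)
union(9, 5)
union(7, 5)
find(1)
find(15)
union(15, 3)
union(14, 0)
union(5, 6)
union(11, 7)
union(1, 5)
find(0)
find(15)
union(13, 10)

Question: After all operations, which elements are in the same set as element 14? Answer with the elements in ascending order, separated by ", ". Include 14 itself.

Answer: 0, 1, 4, 5, 6, 7, 9, 10, 11, 12, 13, 14

Derivation:
Step 1: union(0, 14) -> merged; set of 0 now {0, 14}
Step 2: union(4, 6) -> merged; set of 4 now {4, 6}
Step 3: union(7, 12) -> merged; set of 7 now {7, 12}
Step 4: union(9, 12) -> merged; set of 9 now {7, 9, 12}
Step 5: union(1, 13) -> merged; set of 1 now {1, 13}
Step 6: union(5, 4) -> merged; set of 5 now {4, 5, 6}
Step 7: union(0, 10) -> merged; set of 0 now {0, 10, 14}
Step 8: union(9, 5) -> merged; set of 9 now {4, 5, 6, 7, 9, 12}
Step 9: union(7, 5) -> already same set; set of 7 now {4, 5, 6, 7, 9, 12}
Step 10: find(1) -> no change; set of 1 is {1, 13}
Step 11: find(15) -> no change; set of 15 is {15}
Step 12: union(15, 3) -> merged; set of 15 now {3, 15}
Step 13: union(14, 0) -> already same set; set of 14 now {0, 10, 14}
Step 14: union(5, 6) -> already same set; set of 5 now {4, 5, 6, 7, 9, 12}
Step 15: union(11, 7) -> merged; set of 11 now {4, 5, 6, 7, 9, 11, 12}
Step 16: union(1, 5) -> merged; set of 1 now {1, 4, 5, 6, 7, 9, 11, 12, 13}
Step 17: find(0) -> no change; set of 0 is {0, 10, 14}
Step 18: find(15) -> no change; set of 15 is {3, 15}
Step 19: union(13, 10) -> merged; set of 13 now {0, 1, 4, 5, 6, 7, 9, 10, 11, 12, 13, 14}
Component of 14: {0, 1, 4, 5, 6, 7, 9, 10, 11, 12, 13, 14}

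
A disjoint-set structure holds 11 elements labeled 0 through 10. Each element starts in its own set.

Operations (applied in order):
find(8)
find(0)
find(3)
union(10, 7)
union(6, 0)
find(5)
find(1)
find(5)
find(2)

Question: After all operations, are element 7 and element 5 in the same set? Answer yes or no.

Step 1: find(8) -> no change; set of 8 is {8}
Step 2: find(0) -> no change; set of 0 is {0}
Step 3: find(3) -> no change; set of 3 is {3}
Step 4: union(10, 7) -> merged; set of 10 now {7, 10}
Step 5: union(6, 0) -> merged; set of 6 now {0, 6}
Step 6: find(5) -> no change; set of 5 is {5}
Step 7: find(1) -> no change; set of 1 is {1}
Step 8: find(5) -> no change; set of 5 is {5}
Step 9: find(2) -> no change; set of 2 is {2}
Set of 7: {7, 10}; 5 is not a member.

Answer: no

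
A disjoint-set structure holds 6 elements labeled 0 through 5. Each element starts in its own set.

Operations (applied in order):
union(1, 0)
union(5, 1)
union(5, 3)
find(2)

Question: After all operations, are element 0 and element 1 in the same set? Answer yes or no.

Step 1: union(1, 0) -> merged; set of 1 now {0, 1}
Step 2: union(5, 1) -> merged; set of 5 now {0, 1, 5}
Step 3: union(5, 3) -> merged; set of 5 now {0, 1, 3, 5}
Step 4: find(2) -> no change; set of 2 is {2}
Set of 0: {0, 1, 3, 5}; 1 is a member.

Answer: yes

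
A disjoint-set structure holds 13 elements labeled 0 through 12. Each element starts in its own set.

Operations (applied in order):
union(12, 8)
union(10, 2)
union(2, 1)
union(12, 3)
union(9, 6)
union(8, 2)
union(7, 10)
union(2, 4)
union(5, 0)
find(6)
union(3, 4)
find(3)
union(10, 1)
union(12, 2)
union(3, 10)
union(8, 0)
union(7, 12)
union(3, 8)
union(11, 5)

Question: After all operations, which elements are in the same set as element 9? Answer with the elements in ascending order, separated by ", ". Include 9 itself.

Answer: 6, 9

Derivation:
Step 1: union(12, 8) -> merged; set of 12 now {8, 12}
Step 2: union(10, 2) -> merged; set of 10 now {2, 10}
Step 3: union(2, 1) -> merged; set of 2 now {1, 2, 10}
Step 4: union(12, 3) -> merged; set of 12 now {3, 8, 12}
Step 5: union(9, 6) -> merged; set of 9 now {6, 9}
Step 6: union(8, 2) -> merged; set of 8 now {1, 2, 3, 8, 10, 12}
Step 7: union(7, 10) -> merged; set of 7 now {1, 2, 3, 7, 8, 10, 12}
Step 8: union(2, 4) -> merged; set of 2 now {1, 2, 3, 4, 7, 8, 10, 12}
Step 9: union(5, 0) -> merged; set of 5 now {0, 5}
Step 10: find(6) -> no change; set of 6 is {6, 9}
Step 11: union(3, 4) -> already same set; set of 3 now {1, 2, 3, 4, 7, 8, 10, 12}
Step 12: find(3) -> no change; set of 3 is {1, 2, 3, 4, 7, 8, 10, 12}
Step 13: union(10, 1) -> already same set; set of 10 now {1, 2, 3, 4, 7, 8, 10, 12}
Step 14: union(12, 2) -> already same set; set of 12 now {1, 2, 3, 4, 7, 8, 10, 12}
Step 15: union(3, 10) -> already same set; set of 3 now {1, 2, 3, 4, 7, 8, 10, 12}
Step 16: union(8, 0) -> merged; set of 8 now {0, 1, 2, 3, 4, 5, 7, 8, 10, 12}
Step 17: union(7, 12) -> already same set; set of 7 now {0, 1, 2, 3, 4, 5, 7, 8, 10, 12}
Step 18: union(3, 8) -> already same set; set of 3 now {0, 1, 2, 3, 4, 5, 7, 8, 10, 12}
Step 19: union(11, 5) -> merged; set of 11 now {0, 1, 2, 3, 4, 5, 7, 8, 10, 11, 12}
Component of 9: {6, 9}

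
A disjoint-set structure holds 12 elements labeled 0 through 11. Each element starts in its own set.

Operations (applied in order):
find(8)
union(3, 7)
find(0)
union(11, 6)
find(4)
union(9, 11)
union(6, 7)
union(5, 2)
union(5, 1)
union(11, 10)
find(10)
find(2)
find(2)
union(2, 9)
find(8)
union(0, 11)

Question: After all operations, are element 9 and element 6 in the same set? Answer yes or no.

Step 1: find(8) -> no change; set of 8 is {8}
Step 2: union(3, 7) -> merged; set of 3 now {3, 7}
Step 3: find(0) -> no change; set of 0 is {0}
Step 4: union(11, 6) -> merged; set of 11 now {6, 11}
Step 5: find(4) -> no change; set of 4 is {4}
Step 6: union(9, 11) -> merged; set of 9 now {6, 9, 11}
Step 7: union(6, 7) -> merged; set of 6 now {3, 6, 7, 9, 11}
Step 8: union(5, 2) -> merged; set of 5 now {2, 5}
Step 9: union(5, 1) -> merged; set of 5 now {1, 2, 5}
Step 10: union(11, 10) -> merged; set of 11 now {3, 6, 7, 9, 10, 11}
Step 11: find(10) -> no change; set of 10 is {3, 6, 7, 9, 10, 11}
Step 12: find(2) -> no change; set of 2 is {1, 2, 5}
Step 13: find(2) -> no change; set of 2 is {1, 2, 5}
Step 14: union(2, 9) -> merged; set of 2 now {1, 2, 3, 5, 6, 7, 9, 10, 11}
Step 15: find(8) -> no change; set of 8 is {8}
Step 16: union(0, 11) -> merged; set of 0 now {0, 1, 2, 3, 5, 6, 7, 9, 10, 11}
Set of 9: {0, 1, 2, 3, 5, 6, 7, 9, 10, 11}; 6 is a member.

Answer: yes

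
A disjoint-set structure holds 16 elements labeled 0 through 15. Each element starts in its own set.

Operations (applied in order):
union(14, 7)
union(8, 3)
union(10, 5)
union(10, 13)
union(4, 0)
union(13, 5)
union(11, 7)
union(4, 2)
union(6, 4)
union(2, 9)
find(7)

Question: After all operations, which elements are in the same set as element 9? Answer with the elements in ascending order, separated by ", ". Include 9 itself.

Step 1: union(14, 7) -> merged; set of 14 now {7, 14}
Step 2: union(8, 3) -> merged; set of 8 now {3, 8}
Step 3: union(10, 5) -> merged; set of 10 now {5, 10}
Step 4: union(10, 13) -> merged; set of 10 now {5, 10, 13}
Step 5: union(4, 0) -> merged; set of 4 now {0, 4}
Step 6: union(13, 5) -> already same set; set of 13 now {5, 10, 13}
Step 7: union(11, 7) -> merged; set of 11 now {7, 11, 14}
Step 8: union(4, 2) -> merged; set of 4 now {0, 2, 4}
Step 9: union(6, 4) -> merged; set of 6 now {0, 2, 4, 6}
Step 10: union(2, 9) -> merged; set of 2 now {0, 2, 4, 6, 9}
Step 11: find(7) -> no change; set of 7 is {7, 11, 14}
Component of 9: {0, 2, 4, 6, 9}

Answer: 0, 2, 4, 6, 9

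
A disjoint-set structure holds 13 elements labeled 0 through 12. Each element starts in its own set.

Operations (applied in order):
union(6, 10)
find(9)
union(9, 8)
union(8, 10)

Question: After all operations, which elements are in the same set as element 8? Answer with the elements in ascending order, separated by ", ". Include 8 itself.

Step 1: union(6, 10) -> merged; set of 6 now {6, 10}
Step 2: find(9) -> no change; set of 9 is {9}
Step 3: union(9, 8) -> merged; set of 9 now {8, 9}
Step 4: union(8, 10) -> merged; set of 8 now {6, 8, 9, 10}
Component of 8: {6, 8, 9, 10}

Answer: 6, 8, 9, 10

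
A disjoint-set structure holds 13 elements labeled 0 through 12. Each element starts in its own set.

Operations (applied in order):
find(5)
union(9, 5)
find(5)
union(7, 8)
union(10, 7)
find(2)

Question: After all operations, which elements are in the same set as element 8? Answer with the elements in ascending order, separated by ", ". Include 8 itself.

Answer: 7, 8, 10

Derivation:
Step 1: find(5) -> no change; set of 5 is {5}
Step 2: union(9, 5) -> merged; set of 9 now {5, 9}
Step 3: find(5) -> no change; set of 5 is {5, 9}
Step 4: union(7, 8) -> merged; set of 7 now {7, 8}
Step 5: union(10, 7) -> merged; set of 10 now {7, 8, 10}
Step 6: find(2) -> no change; set of 2 is {2}
Component of 8: {7, 8, 10}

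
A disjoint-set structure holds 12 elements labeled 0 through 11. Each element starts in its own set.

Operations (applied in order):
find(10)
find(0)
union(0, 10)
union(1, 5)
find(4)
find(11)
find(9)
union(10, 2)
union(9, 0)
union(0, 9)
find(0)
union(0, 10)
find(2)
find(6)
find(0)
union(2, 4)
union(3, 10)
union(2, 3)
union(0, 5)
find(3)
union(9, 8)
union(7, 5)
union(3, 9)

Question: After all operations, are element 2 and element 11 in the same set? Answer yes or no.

Answer: no

Derivation:
Step 1: find(10) -> no change; set of 10 is {10}
Step 2: find(0) -> no change; set of 0 is {0}
Step 3: union(0, 10) -> merged; set of 0 now {0, 10}
Step 4: union(1, 5) -> merged; set of 1 now {1, 5}
Step 5: find(4) -> no change; set of 4 is {4}
Step 6: find(11) -> no change; set of 11 is {11}
Step 7: find(9) -> no change; set of 9 is {9}
Step 8: union(10, 2) -> merged; set of 10 now {0, 2, 10}
Step 9: union(9, 0) -> merged; set of 9 now {0, 2, 9, 10}
Step 10: union(0, 9) -> already same set; set of 0 now {0, 2, 9, 10}
Step 11: find(0) -> no change; set of 0 is {0, 2, 9, 10}
Step 12: union(0, 10) -> already same set; set of 0 now {0, 2, 9, 10}
Step 13: find(2) -> no change; set of 2 is {0, 2, 9, 10}
Step 14: find(6) -> no change; set of 6 is {6}
Step 15: find(0) -> no change; set of 0 is {0, 2, 9, 10}
Step 16: union(2, 4) -> merged; set of 2 now {0, 2, 4, 9, 10}
Step 17: union(3, 10) -> merged; set of 3 now {0, 2, 3, 4, 9, 10}
Step 18: union(2, 3) -> already same set; set of 2 now {0, 2, 3, 4, 9, 10}
Step 19: union(0, 5) -> merged; set of 0 now {0, 1, 2, 3, 4, 5, 9, 10}
Step 20: find(3) -> no change; set of 3 is {0, 1, 2, 3, 4, 5, 9, 10}
Step 21: union(9, 8) -> merged; set of 9 now {0, 1, 2, 3, 4, 5, 8, 9, 10}
Step 22: union(7, 5) -> merged; set of 7 now {0, 1, 2, 3, 4, 5, 7, 8, 9, 10}
Step 23: union(3, 9) -> already same set; set of 3 now {0, 1, 2, 3, 4, 5, 7, 8, 9, 10}
Set of 2: {0, 1, 2, 3, 4, 5, 7, 8, 9, 10}; 11 is not a member.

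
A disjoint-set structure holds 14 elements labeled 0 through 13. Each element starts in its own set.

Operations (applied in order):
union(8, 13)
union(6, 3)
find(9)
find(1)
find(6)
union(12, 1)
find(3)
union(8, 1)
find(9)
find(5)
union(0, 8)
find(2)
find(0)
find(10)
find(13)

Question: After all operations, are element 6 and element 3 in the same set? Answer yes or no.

Answer: yes

Derivation:
Step 1: union(8, 13) -> merged; set of 8 now {8, 13}
Step 2: union(6, 3) -> merged; set of 6 now {3, 6}
Step 3: find(9) -> no change; set of 9 is {9}
Step 4: find(1) -> no change; set of 1 is {1}
Step 5: find(6) -> no change; set of 6 is {3, 6}
Step 6: union(12, 1) -> merged; set of 12 now {1, 12}
Step 7: find(3) -> no change; set of 3 is {3, 6}
Step 8: union(8, 1) -> merged; set of 8 now {1, 8, 12, 13}
Step 9: find(9) -> no change; set of 9 is {9}
Step 10: find(5) -> no change; set of 5 is {5}
Step 11: union(0, 8) -> merged; set of 0 now {0, 1, 8, 12, 13}
Step 12: find(2) -> no change; set of 2 is {2}
Step 13: find(0) -> no change; set of 0 is {0, 1, 8, 12, 13}
Step 14: find(10) -> no change; set of 10 is {10}
Step 15: find(13) -> no change; set of 13 is {0, 1, 8, 12, 13}
Set of 6: {3, 6}; 3 is a member.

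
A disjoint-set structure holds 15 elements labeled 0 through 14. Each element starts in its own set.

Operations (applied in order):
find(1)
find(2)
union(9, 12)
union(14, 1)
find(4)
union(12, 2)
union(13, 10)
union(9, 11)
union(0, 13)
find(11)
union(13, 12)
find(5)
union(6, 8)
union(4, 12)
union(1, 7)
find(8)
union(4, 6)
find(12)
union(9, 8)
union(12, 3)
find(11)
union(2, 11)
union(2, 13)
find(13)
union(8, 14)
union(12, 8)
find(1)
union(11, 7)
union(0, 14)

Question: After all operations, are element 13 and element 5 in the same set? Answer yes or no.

Answer: no

Derivation:
Step 1: find(1) -> no change; set of 1 is {1}
Step 2: find(2) -> no change; set of 2 is {2}
Step 3: union(9, 12) -> merged; set of 9 now {9, 12}
Step 4: union(14, 1) -> merged; set of 14 now {1, 14}
Step 5: find(4) -> no change; set of 4 is {4}
Step 6: union(12, 2) -> merged; set of 12 now {2, 9, 12}
Step 7: union(13, 10) -> merged; set of 13 now {10, 13}
Step 8: union(9, 11) -> merged; set of 9 now {2, 9, 11, 12}
Step 9: union(0, 13) -> merged; set of 0 now {0, 10, 13}
Step 10: find(11) -> no change; set of 11 is {2, 9, 11, 12}
Step 11: union(13, 12) -> merged; set of 13 now {0, 2, 9, 10, 11, 12, 13}
Step 12: find(5) -> no change; set of 5 is {5}
Step 13: union(6, 8) -> merged; set of 6 now {6, 8}
Step 14: union(4, 12) -> merged; set of 4 now {0, 2, 4, 9, 10, 11, 12, 13}
Step 15: union(1, 7) -> merged; set of 1 now {1, 7, 14}
Step 16: find(8) -> no change; set of 8 is {6, 8}
Step 17: union(4, 6) -> merged; set of 4 now {0, 2, 4, 6, 8, 9, 10, 11, 12, 13}
Step 18: find(12) -> no change; set of 12 is {0, 2, 4, 6, 8, 9, 10, 11, 12, 13}
Step 19: union(9, 8) -> already same set; set of 9 now {0, 2, 4, 6, 8, 9, 10, 11, 12, 13}
Step 20: union(12, 3) -> merged; set of 12 now {0, 2, 3, 4, 6, 8, 9, 10, 11, 12, 13}
Step 21: find(11) -> no change; set of 11 is {0, 2, 3, 4, 6, 8, 9, 10, 11, 12, 13}
Step 22: union(2, 11) -> already same set; set of 2 now {0, 2, 3, 4, 6, 8, 9, 10, 11, 12, 13}
Step 23: union(2, 13) -> already same set; set of 2 now {0, 2, 3, 4, 6, 8, 9, 10, 11, 12, 13}
Step 24: find(13) -> no change; set of 13 is {0, 2, 3, 4, 6, 8, 9, 10, 11, 12, 13}
Step 25: union(8, 14) -> merged; set of 8 now {0, 1, 2, 3, 4, 6, 7, 8, 9, 10, 11, 12, 13, 14}
Step 26: union(12, 8) -> already same set; set of 12 now {0, 1, 2, 3, 4, 6, 7, 8, 9, 10, 11, 12, 13, 14}
Step 27: find(1) -> no change; set of 1 is {0, 1, 2, 3, 4, 6, 7, 8, 9, 10, 11, 12, 13, 14}
Step 28: union(11, 7) -> already same set; set of 11 now {0, 1, 2, 3, 4, 6, 7, 8, 9, 10, 11, 12, 13, 14}
Step 29: union(0, 14) -> already same set; set of 0 now {0, 1, 2, 3, 4, 6, 7, 8, 9, 10, 11, 12, 13, 14}
Set of 13: {0, 1, 2, 3, 4, 6, 7, 8, 9, 10, 11, 12, 13, 14}; 5 is not a member.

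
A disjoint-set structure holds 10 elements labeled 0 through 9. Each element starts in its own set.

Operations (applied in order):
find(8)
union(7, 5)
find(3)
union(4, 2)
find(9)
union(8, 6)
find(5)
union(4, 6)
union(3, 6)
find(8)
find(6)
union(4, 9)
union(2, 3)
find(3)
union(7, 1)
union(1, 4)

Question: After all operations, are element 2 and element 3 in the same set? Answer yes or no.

Answer: yes

Derivation:
Step 1: find(8) -> no change; set of 8 is {8}
Step 2: union(7, 5) -> merged; set of 7 now {5, 7}
Step 3: find(3) -> no change; set of 3 is {3}
Step 4: union(4, 2) -> merged; set of 4 now {2, 4}
Step 5: find(9) -> no change; set of 9 is {9}
Step 6: union(8, 6) -> merged; set of 8 now {6, 8}
Step 7: find(5) -> no change; set of 5 is {5, 7}
Step 8: union(4, 6) -> merged; set of 4 now {2, 4, 6, 8}
Step 9: union(3, 6) -> merged; set of 3 now {2, 3, 4, 6, 8}
Step 10: find(8) -> no change; set of 8 is {2, 3, 4, 6, 8}
Step 11: find(6) -> no change; set of 6 is {2, 3, 4, 6, 8}
Step 12: union(4, 9) -> merged; set of 4 now {2, 3, 4, 6, 8, 9}
Step 13: union(2, 3) -> already same set; set of 2 now {2, 3, 4, 6, 8, 9}
Step 14: find(3) -> no change; set of 3 is {2, 3, 4, 6, 8, 9}
Step 15: union(7, 1) -> merged; set of 7 now {1, 5, 7}
Step 16: union(1, 4) -> merged; set of 1 now {1, 2, 3, 4, 5, 6, 7, 8, 9}
Set of 2: {1, 2, 3, 4, 5, 6, 7, 8, 9}; 3 is a member.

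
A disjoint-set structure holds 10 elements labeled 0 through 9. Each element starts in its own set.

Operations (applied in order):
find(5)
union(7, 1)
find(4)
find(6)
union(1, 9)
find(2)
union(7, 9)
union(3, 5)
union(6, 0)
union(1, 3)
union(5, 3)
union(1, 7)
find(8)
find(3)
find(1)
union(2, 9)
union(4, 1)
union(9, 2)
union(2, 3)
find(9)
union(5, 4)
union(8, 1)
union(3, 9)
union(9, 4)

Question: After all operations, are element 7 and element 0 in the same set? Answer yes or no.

Answer: no

Derivation:
Step 1: find(5) -> no change; set of 5 is {5}
Step 2: union(7, 1) -> merged; set of 7 now {1, 7}
Step 3: find(4) -> no change; set of 4 is {4}
Step 4: find(6) -> no change; set of 6 is {6}
Step 5: union(1, 9) -> merged; set of 1 now {1, 7, 9}
Step 6: find(2) -> no change; set of 2 is {2}
Step 7: union(7, 9) -> already same set; set of 7 now {1, 7, 9}
Step 8: union(3, 5) -> merged; set of 3 now {3, 5}
Step 9: union(6, 0) -> merged; set of 6 now {0, 6}
Step 10: union(1, 3) -> merged; set of 1 now {1, 3, 5, 7, 9}
Step 11: union(5, 3) -> already same set; set of 5 now {1, 3, 5, 7, 9}
Step 12: union(1, 7) -> already same set; set of 1 now {1, 3, 5, 7, 9}
Step 13: find(8) -> no change; set of 8 is {8}
Step 14: find(3) -> no change; set of 3 is {1, 3, 5, 7, 9}
Step 15: find(1) -> no change; set of 1 is {1, 3, 5, 7, 9}
Step 16: union(2, 9) -> merged; set of 2 now {1, 2, 3, 5, 7, 9}
Step 17: union(4, 1) -> merged; set of 4 now {1, 2, 3, 4, 5, 7, 9}
Step 18: union(9, 2) -> already same set; set of 9 now {1, 2, 3, 4, 5, 7, 9}
Step 19: union(2, 3) -> already same set; set of 2 now {1, 2, 3, 4, 5, 7, 9}
Step 20: find(9) -> no change; set of 9 is {1, 2, 3, 4, 5, 7, 9}
Step 21: union(5, 4) -> already same set; set of 5 now {1, 2, 3, 4, 5, 7, 9}
Step 22: union(8, 1) -> merged; set of 8 now {1, 2, 3, 4, 5, 7, 8, 9}
Step 23: union(3, 9) -> already same set; set of 3 now {1, 2, 3, 4, 5, 7, 8, 9}
Step 24: union(9, 4) -> already same set; set of 9 now {1, 2, 3, 4, 5, 7, 8, 9}
Set of 7: {1, 2, 3, 4, 5, 7, 8, 9}; 0 is not a member.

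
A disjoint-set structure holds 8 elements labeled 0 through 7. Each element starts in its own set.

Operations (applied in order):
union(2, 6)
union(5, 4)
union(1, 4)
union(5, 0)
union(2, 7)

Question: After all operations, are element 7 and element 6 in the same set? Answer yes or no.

Step 1: union(2, 6) -> merged; set of 2 now {2, 6}
Step 2: union(5, 4) -> merged; set of 5 now {4, 5}
Step 3: union(1, 4) -> merged; set of 1 now {1, 4, 5}
Step 4: union(5, 0) -> merged; set of 5 now {0, 1, 4, 5}
Step 5: union(2, 7) -> merged; set of 2 now {2, 6, 7}
Set of 7: {2, 6, 7}; 6 is a member.

Answer: yes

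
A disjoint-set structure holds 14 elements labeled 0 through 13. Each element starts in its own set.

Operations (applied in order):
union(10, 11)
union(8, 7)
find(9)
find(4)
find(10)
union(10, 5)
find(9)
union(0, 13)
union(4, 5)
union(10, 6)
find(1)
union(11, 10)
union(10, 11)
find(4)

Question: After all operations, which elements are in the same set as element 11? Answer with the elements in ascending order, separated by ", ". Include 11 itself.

Answer: 4, 5, 6, 10, 11

Derivation:
Step 1: union(10, 11) -> merged; set of 10 now {10, 11}
Step 2: union(8, 7) -> merged; set of 8 now {7, 8}
Step 3: find(9) -> no change; set of 9 is {9}
Step 4: find(4) -> no change; set of 4 is {4}
Step 5: find(10) -> no change; set of 10 is {10, 11}
Step 6: union(10, 5) -> merged; set of 10 now {5, 10, 11}
Step 7: find(9) -> no change; set of 9 is {9}
Step 8: union(0, 13) -> merged; set of 0 now {0, 13}
Step 9: union(4, 5) -> merged; set of 4 now {4, 5, 10, 11}
Step 10: union(10, 6) -> merged; set of 10 now {4, 5, 6, 10, 11}
Step 11: find(1) -> no change; set of 1 is {1}
Step 12: union(11, 10) -> already same set; set of 11 now {4, 5, 6, 10, 11}
Step 13: union(10, 11) -> already same set; set of 10 now {4, 5, 6, 10, 11}
Step 14: find(4) -> no change; set of 4 is {4, 5, 6, 10, 11}
Component of 11: {4, 5, 6, 10, 11}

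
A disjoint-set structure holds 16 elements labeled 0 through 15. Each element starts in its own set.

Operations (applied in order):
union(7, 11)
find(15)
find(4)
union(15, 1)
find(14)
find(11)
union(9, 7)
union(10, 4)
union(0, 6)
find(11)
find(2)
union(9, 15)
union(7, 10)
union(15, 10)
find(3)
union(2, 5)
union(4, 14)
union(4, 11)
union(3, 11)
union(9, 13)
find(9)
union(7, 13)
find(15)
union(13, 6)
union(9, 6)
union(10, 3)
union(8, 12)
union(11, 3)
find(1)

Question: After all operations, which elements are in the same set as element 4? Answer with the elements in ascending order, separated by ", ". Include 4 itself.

Answer: 0, 1, 3, 4, 6, 7, 9, 10, 11, 13, 14, 15

Derivation:
Step 1: union(7, 11) -> merged; set of 7 now {7, 11}
Step 2: find(15) -> no change; set of 15 is {15}
Step 3: find(4) -> no change; set of 4 is {4}
Step 4: union(15, 1) -> merged; set of 15 now {1, 15}
Step 5: find(14) -> no change; set of 14 is {14}
Step 6: find(11) -> no change; set of 11 is {7, 11}
Step 7: union(9, 7) -> merged; set of 9 now {7, 9, 11}
Step 8: union(10, 4) -> merged; set of 10 now {4, 10}
Step 9: union(0, 6) -> merged; set of 0 now {0, 6}
Step 10: find(11) -> no change; set of 11 is {7, 9, 11}
Step 11: find(2) -> no change; set of 2 is {2}
Step 12: union(9, 15) -> merged; set of 9 now {1, 7, 9, 11, 15}
Step 13: union(7, 10) -> merged; set of 7 now {1, 4, 7, 9, 10, 11, 15}
Step 14: union(15, 10) -> already same set; set of 15 now {1, 4, 7, 9, 10, 11, 15}
Step 15: find(3) -> no change; set of 3 is {3}
Step 16: union(2, 5) -> merged; set of 2 now {2, 5}
Step 17: union(4, 14) -> merged; set of 4 now {1, 4, 7, 9, 10, 11, 14, 15}
Step 18: union(4, 11) -> already same set; set of 4 now {1, 4, 7, 9, 10, 11, 14, 15}
Step 19: union(3, 11) -> merged; set of 3 now {1, 3, 4, 7, 9, 10, 11, 14, 15}
Step 20: union(9, 13) -> merged; set of 9 now {1, 3, 4, 7, 9, 10, 11, 13, 14, 15}
Step 21: find(9) -> no change; set of 9 is {1, 3, 4, 7, 9, 10, 11, 13, 14, 15}
Step 22: union(7, 13) -> already same set; set of 7 now {1, 3, 4, 7, 9, 10, 11, 13, 14, 15}
Step 23: find(15) -> no change; set of 15 is {1, 3, 4, 7, 9, 10, 11, 13, 14, 15}
Step 24: union(13, 6) -> merged; set of 13 now {0, 1, 3, 4, 6, 7, 9, 10, 11, 13, 14, 15}
Step 25: union(9, 6) -> already same set; set of 9 now {0, 1, 3, 4, 6, 7, 9, 10, 11, 13, 14, 15}
Step 26: union(10, 3) -> already same set; set of 10 now {0, 1, 3, 4, 6, 7, 9, 10, 11, 13, 14, 15}
Step 27: union(8, 12) -> merged; set of 8 now {8, 12}
Step 28: union(11, 3) -> already same set; set of 11 now {0, 1, 3, 4, 6, 7, 9, 10, 11, 13, 14, 15}
Step 29: find(1) -> no change; set of 1 is {0, 1, 3, 4, 6, 7, 9, 10, 11, 13, 14, 15}
Component of 4: {0, 1, 3, 4, 6, 7, 9, 10, 11, 13, 14, 15}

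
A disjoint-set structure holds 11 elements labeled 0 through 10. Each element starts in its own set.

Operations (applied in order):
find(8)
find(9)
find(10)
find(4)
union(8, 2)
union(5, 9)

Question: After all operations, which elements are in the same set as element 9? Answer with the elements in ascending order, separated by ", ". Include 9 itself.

Step 1: find(8) -> no change; set of 8 is {8}
Step 2: find(9) -> no change; set of 9 is {9}
Step 3: find(10) -> no change; set of 10 is {10}
Step 4: find(4) -> no change; set of 4 is {4}
Step 5: union(8, 2) -> merged; set of 8 now {2, 8}
Step 6: union(5, 9) -> merged; set of 5 now {5, 9}
Component of 9: {5, 9}

Answer: 5, 9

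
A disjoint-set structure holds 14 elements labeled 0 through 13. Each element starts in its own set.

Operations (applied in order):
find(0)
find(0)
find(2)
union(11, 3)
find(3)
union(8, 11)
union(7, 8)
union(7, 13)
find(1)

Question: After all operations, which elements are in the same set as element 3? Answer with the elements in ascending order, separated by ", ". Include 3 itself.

Step 1: find(0) -> no change; set of 0 is {0}
Step 2: find(0) -> no change; set of 0 is {0}
Step 3: find(2) -> no change; set of 2 is {2}
Step 4: union(11, 3) -> merged; set of 11 now {3, 11}
Step 5: find(3) -> no change; set of 3 is {3, 11}
Step 6: union(8, 11) -> merged; set of 8 now {3, 8, 11}
Step 7: union(7, 8) -> merged; set of 7 now {3, 7, 8, 11}
Step 8: union(7, 13) -> merged; set of 7 now {3, 7, 8, 11, 13}
Step 9: find(1) -> no change; set of 1 is {1}
Component of 3: {3, 7, 8, 11, 13}

Answer: 3, 7, 8, 11, 13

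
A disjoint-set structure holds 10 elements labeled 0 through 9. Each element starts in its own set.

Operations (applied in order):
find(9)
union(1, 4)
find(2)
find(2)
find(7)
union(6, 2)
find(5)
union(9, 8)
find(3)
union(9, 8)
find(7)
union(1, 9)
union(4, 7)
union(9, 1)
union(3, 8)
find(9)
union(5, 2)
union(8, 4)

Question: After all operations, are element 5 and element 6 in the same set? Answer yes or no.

Answer: yes

Derivation:
Step 1: find(9) -> no change; set of 9 is {9}
Step 2: union(1, 4) -> merged; set of 1 now {1, 4}
Step 3: find(2) -> no change; set of 2 is {2}
Step 4: find(2) -> no change; set of 2 is {2}
Step 5: find(7) -> no change; set of 7 is {7}
Step 6: union(6, 2) -> merged; set of 6 now {2, 6}
Step 7: find(5) -> no change; set of 5 is {5}
Step 8: union(9, 8) -> merged; set of 9 now {8, 9}
Step 9: find(3) -> no change; set of 3 is {3}
Step 10: union(9, 8) -> already same set; set of 9 now {8, 9}
Step 11: find(7) -> no change; set of 7 is {7}
Step 12: union(1, 9) -> merged; set of 1 now {1, 4, 8, 9}
Step 13: union(4, 7) -> merged; set of 4 now {1, 4, 7, 8, 9}
Step 14: union(9, 1) -> already same set; set of 9 now {1, 4, 7, 8, 9}
Step 15: union(3, 8) -> merged; set of 3 now {1, 3, 4, 7, 8, 9}
Step 16: find(9) -> no change; set of 9 is {1, 3, 4, 7, 8, 9}
Step 17: union(5, 2) -> merged; set of 5 now {2, 5, 6}
Step 18: union(8, 4) -> already same set; set of 8 now {1, 3, 4, 7, 8, 9}
Set of 5: {2, 5, 6}; 6 is a member.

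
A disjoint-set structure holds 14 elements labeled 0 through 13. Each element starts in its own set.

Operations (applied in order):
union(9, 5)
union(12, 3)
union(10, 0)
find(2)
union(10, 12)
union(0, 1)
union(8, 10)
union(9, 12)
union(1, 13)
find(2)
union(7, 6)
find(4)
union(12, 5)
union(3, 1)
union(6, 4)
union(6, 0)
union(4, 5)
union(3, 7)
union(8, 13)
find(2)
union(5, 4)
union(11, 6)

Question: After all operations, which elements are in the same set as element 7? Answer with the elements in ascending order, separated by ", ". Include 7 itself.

Answer: 0, 1, 3, 4, 5, 6, 7, 8, 9, 10, 11, 12, 13

Derivation:
Step 1: union(9, 5) -> merged; set of 9 now {5, 9}
Step 2: union(12, 3) -> merged; set of 12 now {3, 12}
Step 3: union(10, 0) -> merged; set of 10 now {0, 10}
Step 4: find(2) -> no change; set of 2 is {2}
Step 5: union(10, 12) -> merged; set of 10 now {0, 3, 10, 12}
Step 6: union(0, 1) -> merged; set of 0 now {0, 1, 3, 10, 12}
Step 7: union(8, 10) -> merged; set of 8 now {0, 1, 3, 8, 10, 12}
Step 8: union(9, 12) -> merged; set of 9 now {0, 1, 3, 5, 8, 9, 10, 12}
Step 9: union(1, 13) -> merged; set of 1 now {0, 1, 3, 5, 8, 9, 10, 12, 13}
Step 10: find(2) -> no change; set of 2 is {2}
Step 11: union(7, 6) -> merged; set of 7 now {6, 7}
Step 12: find(4) -> no change; set of 4 is {4}
Step 13: union(12, 5) -> already same set; set of 12 now {0, 1, 3, 5, 8, 9, 10, 12, 13}
Step 14: union(3, 1) -> already same set; set of 3 now {0, 1, 3, 5, 8, 9, 10, 12, 13}
Step 15: union(6, 4) -> merged; set of 6 now {4, 6, 7}
Step 16: union(6, 0) -> merged; set of 6 now {0, 1, 3, 4, 5, 6, 7, 8, 9, 10, 12, 13}
Step 17: union(4, 5) -> already same set; set of 4 now {0, 1, 3, 4, 5, 6, 7, 8, 9, 10, 12, 13}
Step 18: union(3, 7) -> already same set; set of 3 now {0, 1, 3, 4, 5, 6, 7, 8, 9, 10, 12, 13}
Step 19: union(8, 13) -> already same set; set of 8 now {0, 1, 3, 4, 5, 6, 7, 8, 9, 10, 12, 13}
Step 20: find(2) -> no change; set of 2 is {2}
Step 21: union(5, 4) -> already same set; set of 5 now {0, 1, 3, 4, 5, 6, 7, 8, 9, 10, 12, 13}
Step 22: union(11, 6) -> merged; set of 11 now {0, 1, 3, 4, 5, 6, 7, 8, 9, 10, 11, 12, 13}
Component of 7: {0, 1, 3, 4, 5, 6, 7, 8, 9, 10, 11, 12, 13}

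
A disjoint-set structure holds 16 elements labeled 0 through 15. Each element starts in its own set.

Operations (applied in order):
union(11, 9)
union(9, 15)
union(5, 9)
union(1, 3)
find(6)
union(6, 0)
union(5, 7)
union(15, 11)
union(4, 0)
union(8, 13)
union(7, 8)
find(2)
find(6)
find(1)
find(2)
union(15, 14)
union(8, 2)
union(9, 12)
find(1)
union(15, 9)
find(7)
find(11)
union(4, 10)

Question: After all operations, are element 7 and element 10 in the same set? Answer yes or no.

Answer: no

Derivation:
Step 1: union(11, 9) -> merged; set of 11 now {9, 11}
Step 2: union(9, 15) -> merged; set of 9 now {9, 11, 15}
Step 3: union(5, 9) -> merged; set of 5 now {5, 9, 11, 15}
Step 4: union(1, 3) -> merged; set of 1 now {1, 3}
Step 5: find(6) -> no change; set of 6 is {6}
Step 6: union(6, 0) -> merged; set of 6 now {0, 6}
Step 7: union(5, 7) -> merged; set of 5 now {5, 7, 9, 11, 15}
Step 8: union(15, 11) -> already same set; set of 15 now {5, 7, 9, 11, 15}
Step 9: union(4, 0) -> merged; set of 4 now {0, 4, 6}
Step 10: union(8, 13) -> merged; set of 8 now {8, 13}
Step 11: union(7, 8) -> merged; set of 7 now {5, 7, 8, 9, 11, 13, 15}
Step 12: find(2) -> no change; set of 2 is {2}
Step 13: find(6) -> no change; set of 6 is {0, 4, 6}
Step 14: find(1) -> no change; set of 1 is {1, 3}
Step 15: find(2) -> no change; set of 2 is {2}
Step 16: union(15, 14) -> merged; set of 15 now {5, 7, 8, 9, 11, 13, 14, 15}
Step 17: union(8, 2) -> merged; set of 8 now {2, 5, 7, 8, 9, 11, 13, 14, 15}
Step 18: union(9, 12) -> merged; set of 9 now {2, 5, 7, 8, 9, 11, 12, 13, 14, 15}
Step 19: find(1) -> no change; set of 1 is {1, 3}
Step 20: union(15, 9) -> already same set; set of 15 now {2, 5, 7, 8, 9, 11, 12, 13, 14, 15}
Step 21: find(7) -> no change; set of 7 is {2, 5, 7, 8, 9, 11, 12, 13, 14, 15}
Step 22: find(11) -> no change; set of 11 is {2, 5, 7, 8, 9, 11, 12, 13, 14, 15}
Step 23: union(4, 10) -> merged; set of 4 now {0, 4, 6, 10}
Set of 7: {2, 5, 7, 8, 9, 11, 12, 13, 14, 15}; 10 is not a member.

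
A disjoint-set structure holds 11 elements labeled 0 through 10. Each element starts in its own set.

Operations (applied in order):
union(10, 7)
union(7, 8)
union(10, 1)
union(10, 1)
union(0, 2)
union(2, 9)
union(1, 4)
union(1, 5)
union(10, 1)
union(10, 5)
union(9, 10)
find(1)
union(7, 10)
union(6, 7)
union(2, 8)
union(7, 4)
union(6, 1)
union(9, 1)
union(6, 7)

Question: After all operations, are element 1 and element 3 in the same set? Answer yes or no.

Step 1: union(10, 7) -> merged; set of 10 now {7, 10}
Step 2: union(7, 8) -> merged; set of 7 now {7, 8, 10}
Step 3: union(10, 1) -> merged; set of 10 now {1, 7, 8, 10}
Step 4: union(10, 1) -> already same set; set of 10 now {1, 7, 8, 10}
Step 5: union(0, 2) -> merged; set of 0 now {0, 2}
Step 6: union(2, 9) -> merged; set of 2 now {0, 2, 9}
Step 7: union(1, 4) -> merged; set of 1 now {1, 4, 7, 8, 10}
Step 8: union(1, 5) -> merged; set of 1 now {1, 4, 5, 7, 8, 10}
Step 9: union(10, 1) -> already same set; set of 10 now {1, 4, 5, 7, 8, 10}
Step 10: union(10, 5) -> already same set; set of 10 now {1, 4, 5, 7, 8, 10}
Step 11: union(9, 10) -> merged; set of 9 now {0, 1, 2, 4, 5, 7, 8, 9, 10}
Step 12: find(1) -> no change; set of 1 is {0, 1, 2, 4, 5, 7, 8, 9, 10}
Step 13: union(7, 10) -> already same set; set of 7 now {0, 1, 2, 4, 5, 7, 8, 9, 10}
Step 14: union(6, 7) -> merged; set of 6 now {0, 1, 2, 4, 5, 6, 7, 8, 9, 10}
Step 15: union(2, 8) -> already same set; set of 2 now {0, 1, 2, 4, 5, 6, 7, 8, 9, 10}
Step 16: union(7, 4) -> already same set; set of 7 now {0, 1, 2, 4, 5, 6, 7, 8, 9, 10}
Step 17: union(6, 1) -> already same set; set of 6 now {0, 1, 2, 4, 5, 6, 7, 8, 9, 10}
Step 18: union(9, 1) -> already same set; set of 9 now {0, 1, 2, 4, 5, 6, 7, 8, 9, 10}
Step 19: union(6, 7) -> already same set; set of 6 now {0, 1, 2, 4, 5, 6, 7, 8, 9, 10}
Set of 1: {0, 1, 2, 4, 5, 6, 7, 8, 9, 10}; 3 is not a member.

Answer: no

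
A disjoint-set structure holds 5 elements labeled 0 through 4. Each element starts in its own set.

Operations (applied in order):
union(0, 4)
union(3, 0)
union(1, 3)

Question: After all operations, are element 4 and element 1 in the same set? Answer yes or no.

Step 1: union(0, 4) -> merged; set of 0 now {0, 4}
Step 2: union(3, 0) -> merged; set of 3 now {0, 3, 4}
Step 3: union(1, 3) -> merged; set of 1 now {0, 1, 3, 4}
Set of 4: {0, 1, 3, 4}; 1 is a member.

Answer: yes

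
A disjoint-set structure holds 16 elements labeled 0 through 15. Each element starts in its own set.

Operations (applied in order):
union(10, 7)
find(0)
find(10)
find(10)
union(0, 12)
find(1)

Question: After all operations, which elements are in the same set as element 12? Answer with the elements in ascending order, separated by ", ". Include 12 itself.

Answer: 0, 12

Derivation:
Step 1: union(10, 7) -> merged; set of 10 now {7, 10}
Step 2: find(0) -> no change; set of 0 is {0}
Step 3: find(10) -> no change; set of 10 is {7, 10}
Step 4: find(10) -> no change; set of 10 is {7, 10}
Step 5: union(0, 12) -> merged; set of 0 now {0, 12}
Step 6: find(1) -> no change; set of 1 is {1}
Component of 12: {0, 12}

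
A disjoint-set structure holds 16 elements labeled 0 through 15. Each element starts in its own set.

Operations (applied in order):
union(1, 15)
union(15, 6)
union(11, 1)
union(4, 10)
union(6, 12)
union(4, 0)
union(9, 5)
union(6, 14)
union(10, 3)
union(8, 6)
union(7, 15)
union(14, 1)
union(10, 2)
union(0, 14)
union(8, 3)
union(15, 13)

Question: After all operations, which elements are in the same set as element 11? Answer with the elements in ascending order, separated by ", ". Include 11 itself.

Answer: 0, 1, 2, 3, 4, 6, 7, 8, 10, 11, 12, 13, 14, 15

Derivation:
Step 1: union(1, 15) -> merged; set of 1 now {1, 15}
Step 2: union(15, 6) -> merged; set of 15 now {1, 6, 15}
Step 3: union(11, 1) -> merged; set of 11 now {1, 6, 11, 15}
Step 4: union(4, 10) -> merged; set of 4 now {4, 10}
Step 5: union(6, 12) -> merged; set of 6 now {1, 6, 11, 12, 15}
Step 6: union(4, 0) -> merged; set of 4 now {0, 4, 10}
Step 7: union(9, 5) -> merged; set of 9 now {5, 9}
Step 8: union(6, 14) -> merged; set of 6 now {1, 6, 11, 12, 14, 15}
Step 9: union(10, 3) -> merged; set of 10 now {0, 3, 4, 10}
Step 10: union(8, 6) -> merged; set of 8 now {1, 6, 8, 11, 12, 14, 15}
Step 11: union(7, 15) -> merged; set of 7 now {1, 6, 7, 8, 11, 12, 14, 15}
Step 12: union(14, 1) -> already same set; set of 14 now {1, 6, 7, 8, 11, 12, 14, 15}
Step 13: union(10, 2) -> merged; set of 10 now {0, 2, 3, 4, 10}
Step 14: union(0, 14) -> merged; set of 0 now {0, 1, 2, 3, 4, 6, 7, 8, 10, 11, 12, 14, 15}
Step 15: union(8, 3) -> already same set; set of 8 now {0, 1, 2, 3, 4, 6, 7, 8, 10, 11, 12, 14, 15}
Step 16: union(15, 13) -> merged; set of 15 now {0, 1, 2, 3, 4, 6, 7, 8, 10, 11, 12, 13, 14, 15}
Component of 11: {0, 1, 2, 3, 4, 6, 7, 8, 10, 11, 12, 13, 14, 15}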